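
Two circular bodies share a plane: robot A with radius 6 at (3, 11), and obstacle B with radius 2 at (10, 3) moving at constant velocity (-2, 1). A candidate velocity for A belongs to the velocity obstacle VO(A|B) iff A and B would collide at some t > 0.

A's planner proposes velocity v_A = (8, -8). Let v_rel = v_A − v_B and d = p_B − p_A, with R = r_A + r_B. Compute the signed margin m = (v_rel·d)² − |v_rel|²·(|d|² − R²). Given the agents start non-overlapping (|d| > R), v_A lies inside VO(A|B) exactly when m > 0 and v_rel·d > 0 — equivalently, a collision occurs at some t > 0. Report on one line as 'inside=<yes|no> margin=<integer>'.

d = (7, -8),  |d|² = 113;  R = 6+2 = 8,  c = 113−8² = 49
v_rel = (10, -9),  |v_rel|² = 181;  v_rel·d = (10)·(7) + (-9)·(-8) = 142
181·t² − 284·t + 49 = 0  ⇒  m = 142² − 181·49 = 11295
m = 11295 > 0,  v_rel·d = 142 > 0  ⇒  inside

inside=yes margin=11295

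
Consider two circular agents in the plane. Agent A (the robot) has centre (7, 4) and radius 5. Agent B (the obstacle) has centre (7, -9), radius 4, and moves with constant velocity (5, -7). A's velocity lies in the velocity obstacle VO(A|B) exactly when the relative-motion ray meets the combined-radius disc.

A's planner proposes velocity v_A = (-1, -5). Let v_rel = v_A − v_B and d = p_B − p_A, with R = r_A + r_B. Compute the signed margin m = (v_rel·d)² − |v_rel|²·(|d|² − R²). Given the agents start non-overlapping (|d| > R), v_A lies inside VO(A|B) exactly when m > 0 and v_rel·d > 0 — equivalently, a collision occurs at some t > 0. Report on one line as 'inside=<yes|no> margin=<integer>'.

d = (0, -13),  |d|² = 169;  R = 5+4 = 9,  c = 169−9² = 88
v_rel = (-6, 2),  |v_rel|² = 40;  v_rel·d = (-6)·(0) + (2)·(-13) = -26
40·t² + 52·t + 88 = 0  ⇒  m = (-26)² − 40·88 = -2844
m = -2844 < 0,  v_rel·d = -26 < 0  ⇒  outside

inside=no margin=-2844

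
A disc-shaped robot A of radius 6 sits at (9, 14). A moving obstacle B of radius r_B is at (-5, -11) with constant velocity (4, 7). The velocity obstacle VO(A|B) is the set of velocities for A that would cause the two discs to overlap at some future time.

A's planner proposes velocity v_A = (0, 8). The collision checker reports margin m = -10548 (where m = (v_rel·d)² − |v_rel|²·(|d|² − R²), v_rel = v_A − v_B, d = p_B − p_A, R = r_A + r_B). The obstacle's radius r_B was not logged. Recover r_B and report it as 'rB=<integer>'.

m = -10548
d = (-14, -25);  v_rel = (-4, 1),  |v_rel|² = 17
v_rel×d = (-4)·(-25) − (1)·(-14) = 114
since m = R²·17 − 114²:  R² = (12996 + -10548) / 17 = 144
R = √144 = 12  ⇒  r_B = 12 − 6 = 6

rB=6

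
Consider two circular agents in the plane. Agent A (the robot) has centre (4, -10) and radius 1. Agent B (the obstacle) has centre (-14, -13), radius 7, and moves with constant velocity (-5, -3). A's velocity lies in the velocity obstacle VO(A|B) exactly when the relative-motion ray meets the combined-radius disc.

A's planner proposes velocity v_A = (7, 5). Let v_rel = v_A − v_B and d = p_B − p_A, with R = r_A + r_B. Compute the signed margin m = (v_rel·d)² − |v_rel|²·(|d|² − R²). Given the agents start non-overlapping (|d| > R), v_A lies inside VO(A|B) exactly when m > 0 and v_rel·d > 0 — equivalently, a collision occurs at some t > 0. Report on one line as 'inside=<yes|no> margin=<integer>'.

d = (-18, -3),  |d|² = 333;  R = 1+7 = 8,  c = 333−8² = 269
v_rel = (12, 8),  |v_rel|² = 208;  v_rel·d = (12)·(-18) + (8)·(-3) = -240
208·t² + 480·t + 269 = 0  ⇒  m = (-240)² − 208·269 = 1648
m = 1648 > 0,  v_rel·d = -240 < 0  ⇒  outside

inside=no margin=1648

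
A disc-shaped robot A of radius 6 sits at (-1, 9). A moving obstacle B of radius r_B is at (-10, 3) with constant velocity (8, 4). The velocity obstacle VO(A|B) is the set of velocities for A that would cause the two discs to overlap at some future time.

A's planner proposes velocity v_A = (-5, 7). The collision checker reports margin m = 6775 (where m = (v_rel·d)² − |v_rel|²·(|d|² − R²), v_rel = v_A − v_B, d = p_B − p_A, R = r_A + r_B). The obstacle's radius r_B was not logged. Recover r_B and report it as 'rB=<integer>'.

m = 6775
d = (-9, -6);  v_rel = (-13, 3),  |v_rel|² = 178
v_rel×d = (-13)·(-6) − (3)·(-9) = 105
since m = R²·178 − 105²:  R² = (11025 + 6775) / 178 = 100
R = √100 = 10  ⇒  r_B = 10 − 6 = 4

rB=4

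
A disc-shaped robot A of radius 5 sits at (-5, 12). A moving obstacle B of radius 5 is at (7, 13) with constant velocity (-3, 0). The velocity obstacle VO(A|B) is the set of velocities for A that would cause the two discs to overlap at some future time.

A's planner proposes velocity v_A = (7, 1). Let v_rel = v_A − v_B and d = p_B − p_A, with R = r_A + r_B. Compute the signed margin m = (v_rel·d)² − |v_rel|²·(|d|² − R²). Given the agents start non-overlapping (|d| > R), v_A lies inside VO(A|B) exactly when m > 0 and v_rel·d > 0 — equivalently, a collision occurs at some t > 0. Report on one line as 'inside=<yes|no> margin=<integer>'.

d = (12, 1),  |d|² = 145;  R = 5+5 = 10,  c = 145−10² = 45
v_rel = (10, 1),  |v_rel|² = 101;  v_rel·d = (10)·(12) + (1)·(1) = 121
101·t² − 242·t + 45 = 0  ⇒  m = 121² − 101·45 = 10096
m = 10096 > 0,  v_rel·d = 121 > 0  ⇒  inside

inside=yes margin=10096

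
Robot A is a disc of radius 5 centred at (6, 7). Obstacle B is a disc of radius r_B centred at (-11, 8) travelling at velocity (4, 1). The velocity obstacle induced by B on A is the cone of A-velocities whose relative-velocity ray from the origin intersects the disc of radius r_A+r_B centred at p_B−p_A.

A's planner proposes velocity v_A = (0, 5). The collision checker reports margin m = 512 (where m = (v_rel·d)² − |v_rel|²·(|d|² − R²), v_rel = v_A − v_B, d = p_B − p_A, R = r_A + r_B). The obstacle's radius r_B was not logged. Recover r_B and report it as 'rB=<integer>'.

m = 512
d = (-17, 1);  v_rel = (-4, 4),  |v_rel|² = 32
v_rel×d = (-4)·(1) − (4)·(-17) = 64
since m = R²·32 − 64²:  R² = (4096 + 512) / 32 = 144
R = √144 = 12  ⇒  r_B = 12 − 5 = 7

rB=7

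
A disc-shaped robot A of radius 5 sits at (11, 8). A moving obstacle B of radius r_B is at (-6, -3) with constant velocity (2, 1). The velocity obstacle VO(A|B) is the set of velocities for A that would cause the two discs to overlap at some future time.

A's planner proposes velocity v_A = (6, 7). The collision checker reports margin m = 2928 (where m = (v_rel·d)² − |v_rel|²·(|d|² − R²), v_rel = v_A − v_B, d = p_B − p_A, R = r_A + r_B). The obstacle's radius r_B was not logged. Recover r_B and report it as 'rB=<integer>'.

m = 2928
d = (-17, -11);  v_rel = (4, 6),  |v_rel|² = 52
v_rel×d = (4)·(-11) − (6)·(-17) = 58
since m = R²·52 − 58²:  R² = (3364 + 2928) / 52 = 121
R = √121 = 11  ⇒  r_B = 11 − 5 = 6

rB=6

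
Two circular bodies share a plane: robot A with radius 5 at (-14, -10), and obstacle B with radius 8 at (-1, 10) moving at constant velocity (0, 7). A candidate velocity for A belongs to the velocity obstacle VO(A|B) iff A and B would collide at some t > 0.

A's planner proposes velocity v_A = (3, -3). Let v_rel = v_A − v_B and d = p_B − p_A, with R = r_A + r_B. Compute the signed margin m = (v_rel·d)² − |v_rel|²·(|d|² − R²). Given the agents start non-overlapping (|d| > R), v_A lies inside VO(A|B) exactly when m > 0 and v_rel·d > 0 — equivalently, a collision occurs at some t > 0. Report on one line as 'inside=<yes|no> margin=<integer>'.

d = (13, 20),  |d|² = 569;  R = 5+8 = 13,  c = 569−13² = 400
v_rel = (3, -10),  |v_rel|² = 109;  v_rel·d = (3)·(13) + (-10)·(20) = -161
109·t² + 322·t + 400 = 0  ⇒  m = (-161)² − 109·400 = -17679
m = -17679 < 0,  v_rel·d = -161 < 0  ⇒  outside

inside=no margin=-17679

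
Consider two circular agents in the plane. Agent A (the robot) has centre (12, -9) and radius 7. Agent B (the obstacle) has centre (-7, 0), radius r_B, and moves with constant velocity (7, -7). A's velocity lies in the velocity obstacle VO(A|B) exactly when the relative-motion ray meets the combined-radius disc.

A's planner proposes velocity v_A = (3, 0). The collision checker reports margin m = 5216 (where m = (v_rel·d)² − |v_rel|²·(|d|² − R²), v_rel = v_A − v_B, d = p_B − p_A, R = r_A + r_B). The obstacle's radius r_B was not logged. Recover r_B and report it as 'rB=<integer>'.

m = 5216
d = (-19, 9);  v_rel = (-4, 7),  |v_rel|² = 65
v_rel×d = (-4)·(9) − (7)·(-19) = 97
since m = R²·65 − 97²:  R² = (9409 + 5216) / 65 = 225
R = √225 = 15  ⇒  r_B = 15 − 7 = 8

rB=8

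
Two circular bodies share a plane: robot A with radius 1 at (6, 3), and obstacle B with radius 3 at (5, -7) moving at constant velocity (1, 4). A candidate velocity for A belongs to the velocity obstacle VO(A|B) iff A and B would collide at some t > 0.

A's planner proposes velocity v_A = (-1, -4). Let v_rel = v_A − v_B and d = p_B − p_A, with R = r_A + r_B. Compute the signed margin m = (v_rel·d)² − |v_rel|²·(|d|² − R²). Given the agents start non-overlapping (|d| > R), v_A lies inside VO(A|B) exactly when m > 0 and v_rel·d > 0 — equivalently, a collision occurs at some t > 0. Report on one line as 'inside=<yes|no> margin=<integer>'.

d = (-1, -10),  |d|² = 101;  R = 1+3 = 4,  c = 101−4² = 85
v_rel = (-2, -8),  |v_rel|² = 68;  v_rel·d = (-2)·(-1) + (-8)·(-10) = 82
68·t² − 164·t + 85 = 0  ⇒  m = 82² − 68·85 = 944
m = 944 > 0,  v_rel·d = 82 > 0  ⇒  inside

inside=yes margin=944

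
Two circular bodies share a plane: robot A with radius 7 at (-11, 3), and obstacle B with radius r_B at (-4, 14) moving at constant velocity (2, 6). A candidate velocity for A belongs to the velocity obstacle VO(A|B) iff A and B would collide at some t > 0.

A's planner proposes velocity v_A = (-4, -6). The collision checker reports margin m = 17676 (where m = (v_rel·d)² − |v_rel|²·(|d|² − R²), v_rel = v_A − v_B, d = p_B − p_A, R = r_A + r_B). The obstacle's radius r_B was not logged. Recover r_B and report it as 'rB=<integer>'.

m = 17676
d = (7, 11);  v_rel = (-6, -12),  |v_rel|² = 180
v_rel×d = (-6)·(11) − (-12)·(7) = 18
since m = R²·180 − 18²:  R² = (324 + 17676) / 180 = 100
R = √100 = 10  ⇒  r_B = 10 − 7 = 3

rB=3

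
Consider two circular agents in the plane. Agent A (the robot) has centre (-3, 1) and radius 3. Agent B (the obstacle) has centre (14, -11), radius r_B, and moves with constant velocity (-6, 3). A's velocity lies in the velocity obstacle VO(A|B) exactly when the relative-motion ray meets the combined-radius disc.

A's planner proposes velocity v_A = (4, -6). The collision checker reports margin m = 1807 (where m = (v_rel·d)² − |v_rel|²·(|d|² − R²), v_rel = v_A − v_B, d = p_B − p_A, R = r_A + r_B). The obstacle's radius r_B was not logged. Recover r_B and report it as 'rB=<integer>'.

m = 1807
d = (17, -12);  v_rel = (10, -9),  |v_rel|² = 181
v_rel×d = (10)·(-12) − (-9)·(17) = 33
since m = R²·181 − 33²:  R² = (1089 + 1807) / 181 = 16
R = √16 = 4  ⇒  r_B = 4 − 3 = 1

rB=1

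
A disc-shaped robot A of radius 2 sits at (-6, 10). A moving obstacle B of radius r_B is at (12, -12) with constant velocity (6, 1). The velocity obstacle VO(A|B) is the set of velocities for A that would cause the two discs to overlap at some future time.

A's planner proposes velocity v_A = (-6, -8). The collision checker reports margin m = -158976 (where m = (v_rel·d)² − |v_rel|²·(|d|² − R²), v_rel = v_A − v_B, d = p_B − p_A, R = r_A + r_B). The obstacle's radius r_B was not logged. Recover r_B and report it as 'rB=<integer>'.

m = -158976
d = (18, -22);  v_rel = (-12, -9),  |v_rel|² = 225
v_rel×d = (-12)·(-22) − (-9)·(18) = 426
since m = R²·225 − 426²:  R² = (181476 + -158976) / 225 = 100
R = √100 = 10  ⇒  r_B = 10 − 2 = 8

rB=8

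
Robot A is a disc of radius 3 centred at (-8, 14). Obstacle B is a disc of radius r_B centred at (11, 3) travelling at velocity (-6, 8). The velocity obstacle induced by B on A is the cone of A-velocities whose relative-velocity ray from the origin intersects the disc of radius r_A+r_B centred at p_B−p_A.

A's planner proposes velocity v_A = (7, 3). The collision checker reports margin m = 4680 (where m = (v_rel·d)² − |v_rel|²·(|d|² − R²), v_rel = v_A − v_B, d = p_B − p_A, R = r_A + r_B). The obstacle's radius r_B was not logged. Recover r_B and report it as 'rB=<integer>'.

m = 4680
d = (19, -11);  v_rel = (13, -5),  |v_rel|² = 194
v_rel×d = (13)·(-11) − (-5)·(19) = -48
since m = R²·194 − (-48)²:  R² = (2304 + 4680) / 194 = 36
R = √36 = 6  ⇒  r_B = 6 − 3 = 3

rB=3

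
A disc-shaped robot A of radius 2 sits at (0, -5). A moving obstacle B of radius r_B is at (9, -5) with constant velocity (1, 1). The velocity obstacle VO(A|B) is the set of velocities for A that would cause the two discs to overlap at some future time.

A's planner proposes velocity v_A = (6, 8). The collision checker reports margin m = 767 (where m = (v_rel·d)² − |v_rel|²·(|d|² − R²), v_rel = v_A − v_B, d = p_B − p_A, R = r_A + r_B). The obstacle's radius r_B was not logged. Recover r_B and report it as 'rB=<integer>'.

m = 767
d = (9, 0);  v_rel = (5, 7),  |v_rel|² = 74
v_rel×d = (5)·(0) − (7)·(9) = -63
since m = R²·74 − (-63)²:  R² = (3969 + 767) / 74 = 64
R = √64 = 8  ⇒  r_B = 8 − 2 = 6

rB=6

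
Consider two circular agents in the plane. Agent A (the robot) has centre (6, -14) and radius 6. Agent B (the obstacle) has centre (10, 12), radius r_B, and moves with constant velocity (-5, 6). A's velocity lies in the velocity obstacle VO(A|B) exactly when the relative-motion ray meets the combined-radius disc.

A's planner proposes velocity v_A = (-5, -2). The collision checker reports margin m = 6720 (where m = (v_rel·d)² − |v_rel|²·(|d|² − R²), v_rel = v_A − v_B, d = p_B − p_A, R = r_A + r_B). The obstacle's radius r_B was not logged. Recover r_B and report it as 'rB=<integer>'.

m = 6720
d = (4, 26);  v_rel = (0, -8),  |v_rel|² = 64
v_rel×d = (0)·(26) − (-8)·(4) = 32
since m = R²·64 − 32²:  R² = (1024 + 6720) / 64 = 121
R = √121 = 11  ⇒  r_B = 11 − 6 = 5

rB=5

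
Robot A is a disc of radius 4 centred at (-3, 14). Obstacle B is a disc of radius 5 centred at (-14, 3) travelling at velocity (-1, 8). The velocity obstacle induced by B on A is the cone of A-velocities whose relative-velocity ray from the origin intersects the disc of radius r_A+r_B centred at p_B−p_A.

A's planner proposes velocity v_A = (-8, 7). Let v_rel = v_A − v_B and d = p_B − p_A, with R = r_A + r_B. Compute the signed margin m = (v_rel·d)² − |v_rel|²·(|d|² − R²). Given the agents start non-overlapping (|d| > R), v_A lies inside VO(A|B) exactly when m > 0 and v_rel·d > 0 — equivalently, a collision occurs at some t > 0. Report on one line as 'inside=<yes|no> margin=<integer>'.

d = (-11, -11),  |d|² = 242;  R = 4+5 = 9,  c = 242−9² = 161
v_rel = (-7, -1),  |v_rel|² = 50;  v_rel·d = (-7)·(-11) + (-1)·(-11) = 88
50·t² − 176·t + 161 = 0  ⇒  m = 88² − 50·161 = -306
m = -306 < 0,  v_rel·d = 88 > 0  ⇒  outside

inside=no margin=-306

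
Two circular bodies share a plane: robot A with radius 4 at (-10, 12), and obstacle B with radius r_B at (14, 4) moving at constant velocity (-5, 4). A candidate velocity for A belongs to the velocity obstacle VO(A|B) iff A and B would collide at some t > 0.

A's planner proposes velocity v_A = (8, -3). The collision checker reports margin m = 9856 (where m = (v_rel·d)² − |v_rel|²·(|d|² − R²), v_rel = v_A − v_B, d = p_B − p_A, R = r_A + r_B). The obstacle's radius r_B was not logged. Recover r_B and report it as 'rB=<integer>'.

m = 9856
d = (24, -8);  v_rel = (13, -7),  |v_rel|² = 218
v_rel×d = (13)·(-8) − (-7)·(24) = 64
since m = R²·218 − 64²:  R² = (4096 + 9856) / 218 = 64
R = √64 = 8  ⇒  r_B = 8 − 4 = 4

rB=4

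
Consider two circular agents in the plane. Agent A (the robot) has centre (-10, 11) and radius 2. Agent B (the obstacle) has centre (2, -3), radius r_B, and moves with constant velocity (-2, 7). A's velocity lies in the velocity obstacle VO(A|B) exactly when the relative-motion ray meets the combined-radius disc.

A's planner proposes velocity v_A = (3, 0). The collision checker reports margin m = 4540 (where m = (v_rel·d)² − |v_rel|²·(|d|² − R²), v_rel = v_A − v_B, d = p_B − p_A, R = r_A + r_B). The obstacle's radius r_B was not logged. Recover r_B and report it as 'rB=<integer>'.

m = 4540
d = (12, -14);  v_rel = (5, -7),  |v_rel|² = 74
v_rel×d = (5)·(-14) − (-7)·(12) = 14
since m = R²·74 − 14²:  R² = (196 + 4540) / 74 = 64
R = √64 = 8  ⇒  r_B = 8 − 2 = 6

rB=6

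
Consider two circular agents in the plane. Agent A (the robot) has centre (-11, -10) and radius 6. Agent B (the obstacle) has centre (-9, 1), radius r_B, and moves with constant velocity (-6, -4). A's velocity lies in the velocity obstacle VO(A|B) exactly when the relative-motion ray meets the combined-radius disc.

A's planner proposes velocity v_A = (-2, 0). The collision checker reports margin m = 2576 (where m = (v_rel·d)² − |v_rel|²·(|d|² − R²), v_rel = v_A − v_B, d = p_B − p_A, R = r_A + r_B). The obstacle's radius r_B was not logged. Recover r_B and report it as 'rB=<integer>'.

m = 2576
d = (2, 11);  v_rel = (4, 4),  |v_rel|² = 32
v_rel×d = (4)·(11) − (4)·(2) = 36
since m = R²·32 − 36²:  R² = (1296 + 2576) / 32 = 121
R = √121 = 11  ⇒  r_B = 11 − 6 = 5

rB=5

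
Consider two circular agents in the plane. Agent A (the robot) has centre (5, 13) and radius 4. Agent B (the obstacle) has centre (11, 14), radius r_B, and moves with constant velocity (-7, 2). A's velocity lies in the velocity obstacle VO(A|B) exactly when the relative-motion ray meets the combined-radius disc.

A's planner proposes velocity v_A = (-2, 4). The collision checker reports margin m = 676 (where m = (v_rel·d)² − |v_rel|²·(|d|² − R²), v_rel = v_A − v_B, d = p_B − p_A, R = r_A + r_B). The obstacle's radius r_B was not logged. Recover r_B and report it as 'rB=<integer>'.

m = 676
d = (6, 1);  v_rel = (5, 2),  |v_rel|² = 29
v_rel×d = (5)·(1) − (2)·(6) = -7
since m = R²·29 − (-7)²:  R² = (49 + 676) / 29 = 25
R = √25 = 5  ⇒  r_B = 5 − 4 = 1

rB=1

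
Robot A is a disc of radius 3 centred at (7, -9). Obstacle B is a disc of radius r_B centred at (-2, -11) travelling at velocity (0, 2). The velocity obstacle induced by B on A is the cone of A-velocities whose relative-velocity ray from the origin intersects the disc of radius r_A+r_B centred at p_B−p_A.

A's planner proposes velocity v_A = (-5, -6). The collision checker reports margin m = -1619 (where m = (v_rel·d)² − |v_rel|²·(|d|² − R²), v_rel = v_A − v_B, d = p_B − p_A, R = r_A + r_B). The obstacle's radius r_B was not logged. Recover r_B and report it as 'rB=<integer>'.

m = -1619
d = (-9, -2);  v_rel = (-5, -8),  |v_rel|² = 89
v_rel×d = (-5)·(-2) − (-8)·(-9) = -62
since m = R²·89 − (-62)²:  R² = (3844 + -1619) / 89 = 25
R = √25 = 5  ⇒  r_B = 5 − 3 = 2

rB=2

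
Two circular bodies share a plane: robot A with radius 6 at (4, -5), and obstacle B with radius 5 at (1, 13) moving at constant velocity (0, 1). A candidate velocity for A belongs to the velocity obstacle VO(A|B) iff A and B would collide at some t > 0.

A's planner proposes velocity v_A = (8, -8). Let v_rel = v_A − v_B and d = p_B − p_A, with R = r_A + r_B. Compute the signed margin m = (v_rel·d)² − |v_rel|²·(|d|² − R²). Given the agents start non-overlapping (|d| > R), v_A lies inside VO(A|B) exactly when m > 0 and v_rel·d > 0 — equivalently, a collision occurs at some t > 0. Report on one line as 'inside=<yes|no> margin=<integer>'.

d = (-3, 18),  |d|² = 333;  R = 6+5 = 11,  c = 333−11² = 212
v_rel = (8, -9),  |v_rel|² = 145;  v_rel·d = (8)·(-3) + (-9)·(18) = -186
145·t² + 372·t + 212 = 0  ⇒  m = (-186)² − 145·212 = 3856
m = 3856 > 0,  v_rel·d = -186 < 0  ⇒  outside

inside=no margin=3856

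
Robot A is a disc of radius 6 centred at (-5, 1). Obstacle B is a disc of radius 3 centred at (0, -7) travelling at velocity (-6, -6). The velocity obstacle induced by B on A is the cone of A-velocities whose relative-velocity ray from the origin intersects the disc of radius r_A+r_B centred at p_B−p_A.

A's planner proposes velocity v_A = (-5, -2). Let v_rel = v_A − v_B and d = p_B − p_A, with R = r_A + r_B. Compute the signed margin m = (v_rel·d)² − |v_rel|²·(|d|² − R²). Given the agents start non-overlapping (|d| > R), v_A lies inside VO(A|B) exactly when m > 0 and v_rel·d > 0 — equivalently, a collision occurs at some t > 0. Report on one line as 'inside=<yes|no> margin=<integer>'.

d = (5, -8),  |d|² = 89;  R = 6+3 = 9,  c = 89−9² = 8
v_rel = (1, 4),  |v_rel|² = 17;  v_rel·d = (1)·(5) + (4)·(-8) = -27
17·t² + 54·t + 8 = 0  ⇒  m = (-27)² − 17·8 = 593
m = 593 > 0,  v_rel·d = -27 < 0  ⇒  outside

inside=no margin=593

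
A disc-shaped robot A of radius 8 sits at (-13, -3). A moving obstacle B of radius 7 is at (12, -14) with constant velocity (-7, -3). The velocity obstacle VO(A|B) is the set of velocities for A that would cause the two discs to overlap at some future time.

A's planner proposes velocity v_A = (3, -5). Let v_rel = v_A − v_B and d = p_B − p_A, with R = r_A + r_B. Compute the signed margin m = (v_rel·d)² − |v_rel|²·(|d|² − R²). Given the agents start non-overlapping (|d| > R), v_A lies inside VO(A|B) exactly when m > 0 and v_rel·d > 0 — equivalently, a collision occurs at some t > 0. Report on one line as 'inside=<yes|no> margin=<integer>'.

d = (25, -11),  |d|² = 746;  R = 8+7 = 15,  c = 746−15² = 521
v_rel = (10, -2),  |v_rel|² = 104;  v_rel·d = (10)·(25) + (-2)·(-11) = 272
104·t² − 544·t + 521 = 0  ⇒  m = 272² − 104·521 = 19800
m = 19800 > 0,  v_rel·d = 272 > 0  ⇒  inside

inside=yes margin=19800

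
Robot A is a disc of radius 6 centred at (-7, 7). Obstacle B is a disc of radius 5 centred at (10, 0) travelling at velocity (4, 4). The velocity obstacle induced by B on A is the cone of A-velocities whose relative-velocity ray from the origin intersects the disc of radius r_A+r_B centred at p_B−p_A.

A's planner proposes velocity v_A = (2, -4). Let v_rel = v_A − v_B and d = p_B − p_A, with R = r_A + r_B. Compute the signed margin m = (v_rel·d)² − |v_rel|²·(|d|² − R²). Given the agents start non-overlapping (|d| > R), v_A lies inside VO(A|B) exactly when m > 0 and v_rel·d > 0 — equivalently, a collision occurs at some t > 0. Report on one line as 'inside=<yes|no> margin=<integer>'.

d = (17, -7),  |d|² = 338;  R = 6+5 = 11,  c = 338−11² = 217
v_rel = (-2, -8),  |v_rel|² = 68;  v_rel·d = (-2)·(17) + (-8)·(-7) = 22
68·t² − 44·t + 217 = 0  ⇒  m = 22² − 68·217 = -14272
m = -14272 < 0,  v_rel·d = 22 > 0  ⇒  outside

inside=no margin=-14272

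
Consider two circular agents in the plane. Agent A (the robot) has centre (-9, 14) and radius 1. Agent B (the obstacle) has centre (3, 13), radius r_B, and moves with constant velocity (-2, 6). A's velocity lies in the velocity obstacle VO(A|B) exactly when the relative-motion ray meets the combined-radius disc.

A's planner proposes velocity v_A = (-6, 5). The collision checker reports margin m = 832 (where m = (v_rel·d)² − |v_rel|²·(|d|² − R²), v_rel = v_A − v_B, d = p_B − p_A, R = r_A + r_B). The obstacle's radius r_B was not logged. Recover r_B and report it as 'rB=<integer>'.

m = 832
d = (12, -1);  v_rel = (-4, -1),  |v_rel|² = 17
v_rel×d = (-4)·(-1) − (-1)·(12) = 16
since m = R²·17 − 16²:  R² = (256 + 832) / 17 = 64
R = √64 = 8  ⇒  r_B = 8 − 1 = 7

rB=7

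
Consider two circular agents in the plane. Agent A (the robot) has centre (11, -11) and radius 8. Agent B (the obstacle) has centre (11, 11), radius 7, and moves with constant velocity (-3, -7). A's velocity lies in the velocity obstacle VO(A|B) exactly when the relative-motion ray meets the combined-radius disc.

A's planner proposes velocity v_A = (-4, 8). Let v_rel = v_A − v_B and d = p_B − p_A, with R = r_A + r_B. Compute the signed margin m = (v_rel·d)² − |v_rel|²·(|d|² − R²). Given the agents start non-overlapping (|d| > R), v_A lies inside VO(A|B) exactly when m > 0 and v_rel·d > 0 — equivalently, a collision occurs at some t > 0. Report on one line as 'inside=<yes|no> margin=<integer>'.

d = (0, 22),  |d|² = 484;  R = 8+7 = 15,  c = 484−15² = 259
v_rel = (-1, 15),  |v_rel|² = 226;  v_rel·d = (-1)·(0) + (15)·(22) = 330
226·t² − 660·t + 259 = 0  ⇒  m = 330² − 226·259 = 50366
m = 50366 > 0,  v_rel·d = 330 > 0  ⇒  inside

inside=yes margin=50366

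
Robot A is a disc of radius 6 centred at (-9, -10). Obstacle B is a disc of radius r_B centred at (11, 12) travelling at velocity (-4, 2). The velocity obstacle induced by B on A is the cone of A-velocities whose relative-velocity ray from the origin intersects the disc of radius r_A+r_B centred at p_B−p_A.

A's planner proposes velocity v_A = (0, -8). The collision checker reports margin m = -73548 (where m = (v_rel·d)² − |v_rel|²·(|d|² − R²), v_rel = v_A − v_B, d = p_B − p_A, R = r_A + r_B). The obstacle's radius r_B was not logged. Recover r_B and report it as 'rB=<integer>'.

m = -73548
d = (20, 22);  v_rel = (4, -10),  |v_rel|² = 116
v_rel×d = (4)·(22) − (-10)·(20) = 288
since m = R²·116 − 288²:  R² = (82944 + -73548) / 116 = 81
R = √81 = 9  ⇒  r_B = 9 − 6 = 3

rB=3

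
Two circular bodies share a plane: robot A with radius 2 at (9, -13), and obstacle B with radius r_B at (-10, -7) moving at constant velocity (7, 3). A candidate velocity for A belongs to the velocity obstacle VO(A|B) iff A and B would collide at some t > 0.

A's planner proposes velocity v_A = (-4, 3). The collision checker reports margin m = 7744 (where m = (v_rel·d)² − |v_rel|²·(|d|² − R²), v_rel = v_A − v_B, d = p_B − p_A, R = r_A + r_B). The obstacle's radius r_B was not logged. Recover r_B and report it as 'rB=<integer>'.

m = 7744
d = (-19, 6);  v_rel = (-11, 0),  |v_rel|² = 121
v_rel×d = (-11)·(6) − (0)·(-19) = -66
since m = R²·121 − (-66)²:  R² = (4356 + 7744) / 121 = 100
R = √100 = 10  ⇒  r_B = 10 − 2 = 8

rB=8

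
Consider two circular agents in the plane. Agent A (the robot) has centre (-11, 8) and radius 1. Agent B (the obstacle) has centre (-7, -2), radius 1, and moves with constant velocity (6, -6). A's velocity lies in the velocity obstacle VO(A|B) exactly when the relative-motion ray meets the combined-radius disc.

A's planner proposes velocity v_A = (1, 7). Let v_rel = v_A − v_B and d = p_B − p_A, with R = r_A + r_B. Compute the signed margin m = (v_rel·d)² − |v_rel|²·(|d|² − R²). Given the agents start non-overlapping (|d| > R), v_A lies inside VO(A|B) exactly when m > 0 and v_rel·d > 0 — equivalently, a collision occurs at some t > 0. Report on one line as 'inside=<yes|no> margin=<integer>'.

d = (4, -10),  |d|² = 116;  R = 1+1 = 2,  c = 116−2² = 112
v_rel = (-5, 13),  |v_rel|² = 194;  v_rel·d = (-5)·(4) + (13)·(-10) = -150
194·t² + 300·t + 112 = 0  ⇒  m = (-150)² − 194·112 = 772
m = 772 > 0,  v_rel·d = -150 < 0  ⇒  outside

inside=no margin=772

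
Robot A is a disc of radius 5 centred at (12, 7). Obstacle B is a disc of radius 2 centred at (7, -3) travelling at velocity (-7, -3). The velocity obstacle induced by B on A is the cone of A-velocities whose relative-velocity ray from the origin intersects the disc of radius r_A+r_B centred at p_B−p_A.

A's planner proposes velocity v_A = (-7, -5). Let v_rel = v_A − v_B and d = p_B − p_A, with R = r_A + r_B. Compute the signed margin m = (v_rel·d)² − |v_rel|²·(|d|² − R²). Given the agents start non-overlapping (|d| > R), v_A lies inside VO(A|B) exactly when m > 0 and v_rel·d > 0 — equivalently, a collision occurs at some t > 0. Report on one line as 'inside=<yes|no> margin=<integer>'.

d = (-5, -10),  |d|² = 125;  R = 5+2 = 7,  c = 125−7² = 76
v_rel = (0, -2),  |v_rel|² = 4;  v_rel·d = (0)·(-5) + (-2)·(-10) = 20
4·t² − 40·t + 76 = 0  ⇒  m = 20² − 4·76 = 96
m = 96 > 0,  v_rel·d = 20 > 0  ⇒  inside

inside=yes margin=96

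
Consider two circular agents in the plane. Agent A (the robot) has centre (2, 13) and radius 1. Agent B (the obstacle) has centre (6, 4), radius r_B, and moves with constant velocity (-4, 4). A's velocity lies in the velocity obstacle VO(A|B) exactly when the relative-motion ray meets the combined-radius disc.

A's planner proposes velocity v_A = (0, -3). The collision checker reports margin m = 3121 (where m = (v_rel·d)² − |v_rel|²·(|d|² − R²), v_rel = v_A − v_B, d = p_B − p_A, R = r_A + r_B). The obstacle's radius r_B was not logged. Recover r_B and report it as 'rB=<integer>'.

m = 3121
d = (4, -9);  v_rel = (4, -7),  |v_rel|² = 65
v_rel×d = (4)·(-9) − (-7)·(4) = -8
since m = R²·65 − (-8)²:  R² = (64 + 3121) / 65 = 49
R = √49 = 7  ⇒  r_B = 7 − 1 = 6

rB=6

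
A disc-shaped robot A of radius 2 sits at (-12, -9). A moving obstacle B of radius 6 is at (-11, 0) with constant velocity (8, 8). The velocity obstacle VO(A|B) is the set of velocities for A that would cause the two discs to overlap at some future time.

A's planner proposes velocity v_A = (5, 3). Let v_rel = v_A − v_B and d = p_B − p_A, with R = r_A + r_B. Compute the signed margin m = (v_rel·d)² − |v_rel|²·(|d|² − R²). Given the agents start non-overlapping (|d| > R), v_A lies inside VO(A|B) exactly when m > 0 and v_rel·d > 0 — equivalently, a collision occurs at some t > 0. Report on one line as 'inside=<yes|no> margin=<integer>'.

d = (1, 9),  |d|² = 82;  R = 2+6 = 8,  c = 82−8² = 18
v_rel = (-3, -5),  |v_rel|² = 34;  v_rel·d = (-3)·(1) + (-5)·(9) = -48
34·t² + 96·t + 18 = 0  ⇒  m = (-48)² − 34·18 = 1692
m = 1692 > 0,  v_rel·d = -48 < 0  ⇒  outside

inside=no margin=1692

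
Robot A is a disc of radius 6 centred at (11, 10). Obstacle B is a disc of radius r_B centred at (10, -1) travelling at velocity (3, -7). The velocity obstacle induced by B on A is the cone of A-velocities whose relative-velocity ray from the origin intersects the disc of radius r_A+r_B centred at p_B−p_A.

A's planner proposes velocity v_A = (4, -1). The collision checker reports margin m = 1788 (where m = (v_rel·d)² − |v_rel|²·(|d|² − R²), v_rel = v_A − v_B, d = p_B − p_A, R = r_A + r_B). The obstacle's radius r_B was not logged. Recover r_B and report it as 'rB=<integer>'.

m = 1788
d = (-1, -11);  v_rel = (1, 6),  |v_rel|² = 37
v_rel×d = (1)·(-11) − (6)·(-1) = -5
since m = R²·37 − (-5)²:  R² = (25 + 1788) / 37 = 49
R = √49 = 7  ⇒  r_B = 7 − 6 = 1

rB=1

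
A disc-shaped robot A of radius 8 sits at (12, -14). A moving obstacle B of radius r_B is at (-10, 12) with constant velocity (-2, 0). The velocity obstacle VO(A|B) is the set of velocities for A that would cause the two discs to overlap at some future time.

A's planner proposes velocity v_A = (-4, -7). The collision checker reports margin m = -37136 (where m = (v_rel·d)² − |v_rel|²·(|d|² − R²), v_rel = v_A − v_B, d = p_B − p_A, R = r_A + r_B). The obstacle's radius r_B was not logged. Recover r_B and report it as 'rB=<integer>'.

m = -37136
d = (-22, 26);  v_rel = (-2, -7),  |v_rel|² = 53
v_rel×d = (-2)·(26) − (-7)·(-22) = -206
since m = R²·53 − (-206)²:  R² = (42436 + -37136) / 53 = 100
R = √100 = 10  ⇒  r_B = 10 − 8 = 2

rB=2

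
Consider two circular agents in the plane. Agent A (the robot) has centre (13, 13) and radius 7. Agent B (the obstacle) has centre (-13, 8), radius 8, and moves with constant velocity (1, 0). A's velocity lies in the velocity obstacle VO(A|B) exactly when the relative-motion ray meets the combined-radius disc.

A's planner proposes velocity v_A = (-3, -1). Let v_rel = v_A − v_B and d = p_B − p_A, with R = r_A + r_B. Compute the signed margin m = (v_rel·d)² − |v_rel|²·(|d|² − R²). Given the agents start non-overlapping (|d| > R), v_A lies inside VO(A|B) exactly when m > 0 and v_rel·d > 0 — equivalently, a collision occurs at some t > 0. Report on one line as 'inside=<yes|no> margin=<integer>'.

d = (-26, -5),  |d|² = 701;  R = 7+8 = 15,  c = 701−15² = 476
v_rel = (-4, -1),  |v_rel|² = 17;  v_rel·d = (-4)·(-26) + (-1)·(-5) = 109
17·t² − 218·t + 476 = 0  ⇒  m = 109² − 17·476 = 3789
m = 3789 > 0,  v_rel·d = 109 > 0  ⇒  inside

inside=yes margin=3789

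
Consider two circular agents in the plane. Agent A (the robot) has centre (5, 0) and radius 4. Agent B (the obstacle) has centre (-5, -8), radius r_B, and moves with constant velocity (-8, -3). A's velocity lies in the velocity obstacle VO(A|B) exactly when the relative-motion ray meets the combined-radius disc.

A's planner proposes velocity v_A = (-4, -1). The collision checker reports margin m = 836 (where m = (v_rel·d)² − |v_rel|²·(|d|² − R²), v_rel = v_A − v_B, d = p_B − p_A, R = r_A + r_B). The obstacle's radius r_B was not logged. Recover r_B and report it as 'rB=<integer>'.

m = 836
d = (-10, -8);  v_rel = (4, 2),  |v_rel|² = 20
v_rel×d = (4)·(-8) − (2)·(-10) = -12
since m = R²·20 − (-12)²:  R² = (144 + 836) / 20 = 49
R = √49 = 7  ⇒  r_B = 7 − 4 = 3

rB=3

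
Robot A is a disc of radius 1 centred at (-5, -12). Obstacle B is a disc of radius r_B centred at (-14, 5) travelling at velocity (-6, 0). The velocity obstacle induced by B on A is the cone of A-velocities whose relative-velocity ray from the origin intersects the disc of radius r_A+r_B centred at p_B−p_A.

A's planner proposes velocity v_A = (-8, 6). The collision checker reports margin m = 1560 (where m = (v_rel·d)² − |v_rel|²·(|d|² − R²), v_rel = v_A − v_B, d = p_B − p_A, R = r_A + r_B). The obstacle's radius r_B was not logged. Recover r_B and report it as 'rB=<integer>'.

m = 1560
d = (-9, 17);  v_rel = (-2, 6),  |v_rel|² = 40
v_rel×d = (-2)·(17) − (6)·(-9) = 20
since m = R²·40 − 20²:  R² = (400 + 1560) / 40 = 49
R = √49 = 7  ⇒  r_B = 7 − 1 = 6

rB=6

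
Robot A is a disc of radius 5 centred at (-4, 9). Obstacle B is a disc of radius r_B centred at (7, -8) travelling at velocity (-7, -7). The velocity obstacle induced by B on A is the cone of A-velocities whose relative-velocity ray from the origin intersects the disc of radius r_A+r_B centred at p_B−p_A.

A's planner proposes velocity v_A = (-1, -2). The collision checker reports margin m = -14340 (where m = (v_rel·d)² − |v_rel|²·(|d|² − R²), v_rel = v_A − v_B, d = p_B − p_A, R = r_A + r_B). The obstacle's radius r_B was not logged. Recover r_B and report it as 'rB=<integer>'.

m = -14340
d = (11, -17);  v_rel = (6, 5),  |v_rel|² = 61
v_rel×d = (6)·(-17) − (5)·(11) = -157
since m = R²·61 − (-157)²:  R² = (24649 + -14340) / 61 = 169
R = √169 = 13  ⇒  r_B = 13 − 5 = 8

rB=8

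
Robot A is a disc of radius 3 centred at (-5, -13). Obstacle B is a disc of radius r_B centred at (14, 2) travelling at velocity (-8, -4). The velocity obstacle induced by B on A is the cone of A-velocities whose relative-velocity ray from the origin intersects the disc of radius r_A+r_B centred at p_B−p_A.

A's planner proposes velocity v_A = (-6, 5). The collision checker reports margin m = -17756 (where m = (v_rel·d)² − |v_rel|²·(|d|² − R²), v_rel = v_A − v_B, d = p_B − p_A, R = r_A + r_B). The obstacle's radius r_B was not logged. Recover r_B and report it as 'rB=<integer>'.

m = -17756
d = (19, 15);  v_rel = (2, 9),  |v_rel|² = 85
v_rel×d = (2)·(15) − (9)·(19) = -141
since m = R²·85 − (-141)²:  R² = (19881 + -17756) / 85 = 25
R = √25 = 5  ⇒  r_B = 5 − 3 = 2

rB=2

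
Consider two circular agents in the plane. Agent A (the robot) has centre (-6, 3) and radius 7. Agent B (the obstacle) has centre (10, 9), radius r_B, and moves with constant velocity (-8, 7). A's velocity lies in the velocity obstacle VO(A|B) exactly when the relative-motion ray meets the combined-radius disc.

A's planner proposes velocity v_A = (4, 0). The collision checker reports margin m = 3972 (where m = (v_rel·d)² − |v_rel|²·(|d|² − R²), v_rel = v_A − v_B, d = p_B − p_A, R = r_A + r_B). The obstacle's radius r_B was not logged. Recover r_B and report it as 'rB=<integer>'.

m = 3972
d = (16, 6);  v_rel = (12, -7),  |v_rel|² = 193
v_rel×d = (12)·(6) − (-7)·(16) = 184
since m = R²·193 − 184²:  R² = (33856 + 3972) / 193 = 196
R = √196 = 14  ⇒  r_B = 14 − 7 = 7

rB=7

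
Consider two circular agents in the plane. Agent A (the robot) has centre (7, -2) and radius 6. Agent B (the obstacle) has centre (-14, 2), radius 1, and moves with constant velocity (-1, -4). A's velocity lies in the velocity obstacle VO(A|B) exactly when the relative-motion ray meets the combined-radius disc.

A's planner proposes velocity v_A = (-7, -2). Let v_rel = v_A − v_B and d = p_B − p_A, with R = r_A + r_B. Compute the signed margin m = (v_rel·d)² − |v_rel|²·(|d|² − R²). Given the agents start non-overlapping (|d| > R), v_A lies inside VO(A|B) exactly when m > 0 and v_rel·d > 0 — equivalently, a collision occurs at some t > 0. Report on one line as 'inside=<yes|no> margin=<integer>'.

d = (-21, 4),  |d|² = 457;  R = 6+1 = 7,  c = 457−7² = 408
v_rel = (-6, 2),  |v_rel|² = 40;  v_rel·d = (-6)·(-21) + (2)·(4) = 134
40·t² − 268·t + 408 = 0  ⇒  m = 134² − 40·408 = 1636
m = 1636 > 0,  v_rel·d = 134 > 0  ⇒  inside

inside=yes margin=1636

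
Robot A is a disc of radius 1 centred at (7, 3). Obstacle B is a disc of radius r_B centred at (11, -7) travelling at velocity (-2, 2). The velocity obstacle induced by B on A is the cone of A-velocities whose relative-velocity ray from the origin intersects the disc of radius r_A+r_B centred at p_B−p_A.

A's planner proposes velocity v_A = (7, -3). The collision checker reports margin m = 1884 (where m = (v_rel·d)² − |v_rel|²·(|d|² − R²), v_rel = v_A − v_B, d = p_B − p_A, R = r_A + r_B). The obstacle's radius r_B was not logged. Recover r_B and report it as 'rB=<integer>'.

m = 1884
d = (4, -10);  v_rel = (9, -5),  |v_rel|² = 106
v_rel×d = (9)·(-10) − (-5)·(4) = -70
since m = R²·106 − (-70)²:  R² = (4900 + 1884) / 106 = 64
R = √64 = 8  ⇒  r_B = 8 − 1 = 7

rB=7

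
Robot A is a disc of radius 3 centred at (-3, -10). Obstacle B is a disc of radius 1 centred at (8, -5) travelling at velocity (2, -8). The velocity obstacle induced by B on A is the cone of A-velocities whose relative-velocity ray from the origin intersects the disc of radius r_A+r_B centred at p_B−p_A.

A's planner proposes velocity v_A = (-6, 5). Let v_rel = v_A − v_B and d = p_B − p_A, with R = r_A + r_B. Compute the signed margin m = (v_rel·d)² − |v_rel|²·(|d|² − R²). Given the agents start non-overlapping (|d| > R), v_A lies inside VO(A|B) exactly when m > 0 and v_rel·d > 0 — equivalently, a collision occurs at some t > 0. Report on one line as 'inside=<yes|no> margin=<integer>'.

d = (11, 5),  |d|² = 146;  R = 3+1 = 4,  c = 146−4² = 130
v_rel = (-8, 13),  |v_rel|² = 233;  v_rel·d = (-8)·(11) + (13)·(5) = -23
233·t² + 46·t + 130 = 0  ⇒  m = (-23)² − 233·130 = -29761
m = -29761 < 0,  v_rel·d = -23 < 0  ⇒  outside

inside=no margin=-29761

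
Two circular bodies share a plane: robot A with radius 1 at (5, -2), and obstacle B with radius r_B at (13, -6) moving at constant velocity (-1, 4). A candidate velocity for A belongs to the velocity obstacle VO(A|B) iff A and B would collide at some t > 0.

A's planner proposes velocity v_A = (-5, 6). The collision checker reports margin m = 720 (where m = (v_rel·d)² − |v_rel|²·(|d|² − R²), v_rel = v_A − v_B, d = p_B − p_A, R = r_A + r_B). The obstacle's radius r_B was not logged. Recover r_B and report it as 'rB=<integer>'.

m = 720
d = (8, -4);  v_rel = (-4, 2),  |v_rel|² = 20
v_rel×d = (-4)·(-4) − (2)·(8) = 0
since m = R²·20 − 0²:  R² = (0 + 720) / 20 = 36
R = √36 = 6  ⇒  r_B = 6 − 1 = 5

rB=5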